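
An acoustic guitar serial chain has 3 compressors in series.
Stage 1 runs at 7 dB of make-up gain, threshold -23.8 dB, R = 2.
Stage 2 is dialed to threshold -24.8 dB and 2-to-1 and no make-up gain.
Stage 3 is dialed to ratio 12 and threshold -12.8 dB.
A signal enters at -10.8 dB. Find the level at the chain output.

Stage 1: 13 dB above -23.8 dB, reduced 2:1 to 6.5 dB above → -17.3 dB; +7 dB make-up → -10.3 dB.
Stage 2: overshoot 14.5 dB → 14.5/2 = 7.25 dB → -17.55 dB.
Stage 3: below threshold (-17.55 ≤ -12.8); passes unchanged; output -17.55 dB.

-17.55 dB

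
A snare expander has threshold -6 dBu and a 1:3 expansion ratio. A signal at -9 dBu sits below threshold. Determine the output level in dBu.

Below threshold, a 1:3 expander applies gain = (3−1)×(T − x) of attenuation.
(3−1) × 3 = 6 dB, so output = -9 − 6 = -15 dBu.

-15 dBu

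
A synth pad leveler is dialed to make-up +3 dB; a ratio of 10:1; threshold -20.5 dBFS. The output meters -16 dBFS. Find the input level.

Remove make-up: -16 − 3 = -19 dBFS.
Post-compression overshoot = -19 − (-20.5) = 1.5 dB.
Undo the ratio: input overshoot = 1.5 × 10 = 15 dB, giving input = -5.5 dBFS.

-5.5 dBFS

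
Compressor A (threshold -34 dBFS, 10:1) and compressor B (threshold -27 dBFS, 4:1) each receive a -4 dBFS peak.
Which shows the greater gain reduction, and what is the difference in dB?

A, by 9.75 dB

A: overshoot 30 dB → output overshoot 3 dB → GR 27 dB.
B: overshoot 23 dB → output overshoot 5.75 dB → GR 17.25 dB.
Difference: 9.75 dB in favour of A.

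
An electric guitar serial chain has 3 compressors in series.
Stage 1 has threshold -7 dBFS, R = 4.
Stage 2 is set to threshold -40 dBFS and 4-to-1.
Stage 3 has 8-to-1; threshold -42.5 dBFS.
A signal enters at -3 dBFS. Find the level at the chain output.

Stage 1: overshoot 4 dB → 4/4 = 1 dB → -6 dBFS.
Stage 2: 34 dB above -40 dBFS, reduced 4:1 to 8.5 dB above → -31.5 dBFS.
Stage 3: overshoot 11 dB → 11/8 = 1.375 dB → -41.125 dBFS.

-41.125 dBFS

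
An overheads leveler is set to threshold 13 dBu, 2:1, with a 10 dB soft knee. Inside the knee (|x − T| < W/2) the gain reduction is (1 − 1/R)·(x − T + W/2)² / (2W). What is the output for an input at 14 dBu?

x − T + W/2 = 14 − 13 + 5 = 6.
GR = (1 − 1/2) × 6² / 20 = 0.5 × 36 / 20 = 0.9 dB.
Output = 14 − 0.9 = 13.1 dBu.

13.1 dBu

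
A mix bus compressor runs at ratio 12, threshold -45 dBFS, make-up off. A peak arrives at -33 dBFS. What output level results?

-33 dBFS sits 12 dB over threshold.
At 12:1 the overshoot is divided by 12, leaving 1 dB above threshold.
Output = -45 + 1 = -44 dBFS.

-44 dBFS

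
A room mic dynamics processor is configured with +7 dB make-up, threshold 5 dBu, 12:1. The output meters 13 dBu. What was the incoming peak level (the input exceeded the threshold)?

17 dBu

Before make-up, the level was 13 − 7 = 6 dBu.
The compressed level sits 6 − 5 = 1 dB over threshold.
Input overshoot = R × output overshoot = 12 dB → input = 5 + 12 = 17 dBu.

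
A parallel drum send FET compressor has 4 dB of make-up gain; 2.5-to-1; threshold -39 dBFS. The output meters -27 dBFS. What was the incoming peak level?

Before make-up, the level was -27 − 4 = -31 dBFS.
Post-compression overshoot = -31 − (-39) = 8 dB.
Before 2.5:1 compression the overshoot was 8 × 2.5 = 20 dB, so input = -39 + 20 = -19 dBFS.

-19 dBFS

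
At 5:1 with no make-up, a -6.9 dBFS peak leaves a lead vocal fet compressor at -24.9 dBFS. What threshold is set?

-29.4 dBFS

Gain reduction = -6.9 − (-24.9) = 18 dB; output overshoot = GR / (R − 1) = 18 / 4 = 4.5 dB.
Threshold = output − output overshoot = -24.9 − 4.5 = -29.4 dBFS.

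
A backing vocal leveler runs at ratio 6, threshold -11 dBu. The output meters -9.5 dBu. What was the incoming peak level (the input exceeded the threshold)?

That's 1.5 dB above the -11 dBu threshold.
Input overshoot = R × output overshoot = 9 dB → input = -11 + 9 = -2 dBu.

-2 dBu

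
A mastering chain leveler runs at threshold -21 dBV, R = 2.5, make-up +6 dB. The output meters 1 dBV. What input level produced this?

19 dBV

Remove make-up: 1 − 6 = -5 dBV.
Post-compression overshoot = -5 − (-21) = 16 dB.
Before 2.5:1 compression the overshoot was 16 × 2.5 = 40 dB, so input = -21 + 40 = 19 dBV.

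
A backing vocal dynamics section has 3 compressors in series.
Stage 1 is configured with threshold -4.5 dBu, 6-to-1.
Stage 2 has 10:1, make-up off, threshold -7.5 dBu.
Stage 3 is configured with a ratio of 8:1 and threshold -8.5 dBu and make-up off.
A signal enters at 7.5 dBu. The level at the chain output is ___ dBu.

Stage 1: 7.5 dBu is 12 dB over -4.5 dBu; at 6:1 that becomes 2 dB over, giving -2.5 dBu.
Stage 2: -2.5 dBu is 5 dB over -7.5 dBu; at 10:1 that becomes 0.5 dB over, giving -7 dBu.
Stage 3: 1.5 dB above -8.5 dBu, reduced 8:1 to 0.1875 dB above → -8.3125 dBu.

-8.3125 dBu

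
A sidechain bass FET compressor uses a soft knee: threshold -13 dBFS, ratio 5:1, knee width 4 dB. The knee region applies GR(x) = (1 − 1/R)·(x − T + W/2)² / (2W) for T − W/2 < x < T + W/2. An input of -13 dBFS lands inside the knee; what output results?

-13.4 dBFS

x − T + W/2 = -13 − (-13) + 2 = 2.
GR = (1 − 1/5) × 2² / 8 = 0.8 × 4 / 8 = 0.4 dB.
Output = -13 − 0.4 = -13.4 dBFS.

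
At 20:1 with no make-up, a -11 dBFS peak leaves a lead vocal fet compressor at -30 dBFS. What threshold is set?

-31 dBFS

Let T be the threshold. Output overshoot = (input overshoot)/R, so -30 − T = (-11 − T)/20.
20·(-30 − T) = -11 − T → 19·T = -600 − (-11) = -589.
T = -589/19 = -31 dBFS.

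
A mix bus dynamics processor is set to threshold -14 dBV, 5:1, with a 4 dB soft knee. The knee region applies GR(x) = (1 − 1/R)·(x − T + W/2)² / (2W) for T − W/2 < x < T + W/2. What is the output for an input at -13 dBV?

-13.9 dBV

x − T + W/2 = -13 − (-14) + 2 = 3.
GR = (1 − 1/5) × 3² / 8 = 0.8 × 9 / 8 = 0.9 dB.
Output = -13 − 0.9 = -13.9 dBV.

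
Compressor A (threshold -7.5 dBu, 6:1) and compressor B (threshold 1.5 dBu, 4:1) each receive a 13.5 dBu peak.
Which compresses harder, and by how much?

A: GR = 21 − 21/6 = 17.5 dB.
B: GR = 12 − 12/4 = 9 dB.
A reduces 8.5 dB more.

A, by 8.5 dB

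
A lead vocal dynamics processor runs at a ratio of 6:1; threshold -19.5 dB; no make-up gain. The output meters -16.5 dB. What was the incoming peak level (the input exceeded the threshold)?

-1.5 dB

The compressed level sits -16.5 − (-19.5) = 3 dB over threshold.
Input overshoot = R × output overshoot = 18 dB → input = -19.5 + 18 = -1.5 dB.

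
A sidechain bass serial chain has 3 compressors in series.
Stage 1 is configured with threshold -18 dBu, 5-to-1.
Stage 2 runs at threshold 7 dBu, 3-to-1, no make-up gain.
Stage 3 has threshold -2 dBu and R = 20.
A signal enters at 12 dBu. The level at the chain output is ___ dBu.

-12 dBu

Stage 1: overshoot 30 dB → 30/5 = 6 dB → -12 dBu.
Stage 2: below threshold (-12 ≤ 7); passes unchanged; output -12 dBu.
Stage 3: -12 dBu ≤ -2 dBu, so stage 3 doesn't engage; output -12 dBu.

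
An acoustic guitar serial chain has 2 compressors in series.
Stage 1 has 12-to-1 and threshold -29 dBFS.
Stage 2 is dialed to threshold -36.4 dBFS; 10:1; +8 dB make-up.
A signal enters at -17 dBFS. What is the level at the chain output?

-27.56 dBFS

Stage 1: -17 dBFS is 12 dB over -29 dBFS; at 12:1 that becomes 1 dB over, giving -28 dBFS.
Stage 2: overshoot 8.4 dB → 8.4/10 = 0.84 dB → -35.56 dBFS; +8 dB make-up → -27.56 dBFS.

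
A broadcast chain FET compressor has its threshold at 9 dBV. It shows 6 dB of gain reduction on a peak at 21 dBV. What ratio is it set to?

Input overshoot = 21 − 9 = 12 dB.
Output overshoot = 12 − 6 = 6 dB.
Ratio = input overshoot / output overshoot = 12 / 6 = 2.

2:1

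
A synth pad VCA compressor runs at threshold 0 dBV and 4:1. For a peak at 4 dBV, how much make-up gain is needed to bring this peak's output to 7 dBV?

6 dB

Overshoot 4 dB → 4/4 = 1 dB after compression, so the compressed level is 0 + 1 = 1 dBV.
Make-up = target − compressed = 7 − 1 = 6 dB.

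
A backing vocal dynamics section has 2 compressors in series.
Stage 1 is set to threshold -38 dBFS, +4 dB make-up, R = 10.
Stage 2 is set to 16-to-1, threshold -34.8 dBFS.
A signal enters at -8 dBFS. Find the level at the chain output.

Stage 1: 30 dB above -38 dBFS, reduced 10:1 to 3 dB above → -35 dBFS; +4 dB make-up → -31 dBFS.
Stage 2: -31 dBFS is 3.8 dB over -34.8 dBFS; at 16:1 that becomes 0.2375 dB over, giving -34.5625 dBFS.

-34.5625 dBFS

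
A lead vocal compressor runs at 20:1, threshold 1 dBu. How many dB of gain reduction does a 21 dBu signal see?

Overshoot = 21 − 1 = 20 dB.
After 20:1 compression the overshoot becomes 20/20 = 1 dB.
GR = overshoot in − overshoot out = 20 − 1 = 19 dB.

19 dB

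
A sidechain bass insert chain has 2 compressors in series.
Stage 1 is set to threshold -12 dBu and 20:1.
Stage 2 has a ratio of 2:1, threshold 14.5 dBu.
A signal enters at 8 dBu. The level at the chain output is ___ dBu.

Stage 1: 20 dB above -12 dBu, reduced 20:1 to 1 dB above → -11 dBu.
Stage 2: -11 dBu ≤ 14.5 dBu, so stage 2 doesn't engage; output -11 dBu.

-11 dBu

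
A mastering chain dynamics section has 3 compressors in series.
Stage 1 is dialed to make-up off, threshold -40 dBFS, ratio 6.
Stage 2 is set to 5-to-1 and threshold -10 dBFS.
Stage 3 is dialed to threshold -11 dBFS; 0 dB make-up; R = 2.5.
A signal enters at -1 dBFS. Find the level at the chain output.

Stage 1: 39 dB above -40 dBFS, reduced 6:1 to 6.5 dB above → -33.5 dBFS.
Stage 2: -33.5 dBFS is at or below the -10 dBFS threshold — no compression; output -33.5 dBFS.
Stage 3: -33.5 dBFS is at or below the -11 dBFS threshold — no compression; output -33.5 dBFS.

-33.5 dBFS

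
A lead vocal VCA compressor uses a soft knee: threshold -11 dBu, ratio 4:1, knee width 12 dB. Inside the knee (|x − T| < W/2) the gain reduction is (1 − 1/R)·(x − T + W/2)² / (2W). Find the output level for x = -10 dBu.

x − T + W/2 = -10 − (-11) + 6 = 7.
GR = (1 − 1/4) × 7² / 24 = 0.75 × 49 / 24 = 1.53125 dB.
Output = -10 − 1.53125 = -11.53125 dBu.

-11.53125 dBu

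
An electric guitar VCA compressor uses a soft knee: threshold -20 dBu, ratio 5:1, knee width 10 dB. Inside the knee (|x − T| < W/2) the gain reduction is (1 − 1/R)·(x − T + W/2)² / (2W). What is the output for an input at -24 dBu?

-24.04 dBu

x − T + W/2 = -24 − (-20) + 5 = 1.
GR = (1 − 1/5) × 1² / 20 = 0.8 × 1 / 20 = 0.04 dB.
Output = -24 − 0.04 = -24.04 dBu.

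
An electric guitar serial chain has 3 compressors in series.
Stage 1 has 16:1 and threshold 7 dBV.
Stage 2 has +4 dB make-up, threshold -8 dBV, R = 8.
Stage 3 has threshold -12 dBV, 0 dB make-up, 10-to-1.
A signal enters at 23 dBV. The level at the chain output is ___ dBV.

-11 dBV

Stage 1: overshoot 16 dB → 16/16 = 1 dB → 8 dBV.
Stage 2: 16 dB above -8 dBV, reduced 8:1 to 2 dB above → -6 dBV; +4 dB make-up → -2 dBV.
Stage 3: -2 dBV is 10 dB over -12 dBV; at 10:1 that becomes 1 dB over, giving -11 dBV.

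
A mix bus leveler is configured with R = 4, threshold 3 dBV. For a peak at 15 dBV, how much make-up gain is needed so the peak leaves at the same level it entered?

9 dB

Without make-up, output = threshold + overshoot/4 = 3 + 3 = 6 dBV.
Gap to target: 9 dB.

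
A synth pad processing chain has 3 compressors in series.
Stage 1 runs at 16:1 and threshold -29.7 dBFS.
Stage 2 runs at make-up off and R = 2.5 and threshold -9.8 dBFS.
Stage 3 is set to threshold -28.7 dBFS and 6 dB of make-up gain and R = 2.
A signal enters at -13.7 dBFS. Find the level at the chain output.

-22.7 dBFS

Stage 1: -13.7 dBFS is 16 dB over -29.7 dBFS; at 16:1 that becomes 1 dB over, giving -28.7 dBFS.
Stage 2: -28.7 dBFS ≤ -9.8 dBFS, so stage 2 doesn't engage; output -28.7 dBFS.
Stage 3: -28.7 dBFS ≤ -28.7 dBFS, so stage 3 doesn't engage; make-up brings it to -22.7 dBFS.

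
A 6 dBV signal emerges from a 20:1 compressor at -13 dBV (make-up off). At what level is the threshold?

Let T be the threshold. Output overshoot = (input overshoot)/R, so -13 − T = (6 − T)/20.
20·(-13 − T) = 6 − T → 19·T = -260 − 6 = -266.
T = -266/19 = -14 dBV.

-14 dBV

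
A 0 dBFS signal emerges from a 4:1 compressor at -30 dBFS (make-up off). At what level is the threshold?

Let T be the threshold. Output overshoot = (input overshoot)/R, so -30 − T = (0 − T)/4.
4·(-30 − T) = 0 − T → 3·T = -120 − 0 = -120.
T = -120/3 = -40 dBFS.

-40 dBFS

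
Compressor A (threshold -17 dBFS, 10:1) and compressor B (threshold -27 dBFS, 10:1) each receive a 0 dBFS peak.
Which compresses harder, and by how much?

B, by 9 dB

A: 17 dB over, compressed to 1.7 dB over, so 15.3 dB of GR.
B: 27 dB over, compressed to 2.7 dB over, so 24.3 dB of GR.
B applies 9 dB more gain reduction.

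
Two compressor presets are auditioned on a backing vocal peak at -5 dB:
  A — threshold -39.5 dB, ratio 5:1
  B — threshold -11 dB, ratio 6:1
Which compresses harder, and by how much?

A: 34.5 dB over, compressed to 6.9 dB over, so 27.6 dB of GR.
B: 6 dB over, compressed to 1 dB over, so 5 dB of GR.
A reduces 22.6 dB more.

A, by 22.6 dB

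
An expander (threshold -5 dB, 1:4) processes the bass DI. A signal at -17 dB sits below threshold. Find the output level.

The input is 12 dB below the -5 dB threshold.
A 1:4 expander multiplies undershoot by 4: 12 × 4 = 48 dB below threshold.
Output = -5 − 48 = -53 dB.

-53 dB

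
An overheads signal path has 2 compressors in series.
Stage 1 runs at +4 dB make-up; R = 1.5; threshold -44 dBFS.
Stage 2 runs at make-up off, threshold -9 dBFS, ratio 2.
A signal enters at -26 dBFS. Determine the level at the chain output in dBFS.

Stage 1: 18 dB above -44 dBFS, reduced 1.5:1 to 12 dB above → -32 dBFS; +4 dB make-up → -28 dBFS.
Stage 2: below threshold (-28 ≤ -9); passes unchanged; output -28 dBFS.

-28 dBFS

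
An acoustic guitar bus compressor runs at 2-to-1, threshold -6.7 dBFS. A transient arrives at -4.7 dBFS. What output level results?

Overshoot: -4.7 − (-6.7) = 2 dB.
The 2 dB excess becomes 1 dB after 2:1 reduction.
That puts the output at -5.7 dBFS.

-5.7 dBFS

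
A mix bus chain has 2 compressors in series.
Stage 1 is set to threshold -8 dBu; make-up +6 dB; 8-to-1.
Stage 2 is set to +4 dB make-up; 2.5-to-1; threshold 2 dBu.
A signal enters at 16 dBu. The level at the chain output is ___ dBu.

5 dBu

Stage 1: overshoot 24 dB → 24/8 = 3 dB → -5 dBu; +6 dB make-up → 1 dBu.
Stage 2: below threshold (1 ≤ 2); passes unchanged; make-up brings it to 5 dBu.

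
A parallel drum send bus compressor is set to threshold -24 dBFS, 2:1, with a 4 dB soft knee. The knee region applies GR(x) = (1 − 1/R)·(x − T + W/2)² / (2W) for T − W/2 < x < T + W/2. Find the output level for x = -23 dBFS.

-23.5625 dBFS

x − T + W/2 = -23 − (-24) + 2 = 3.
GR = (1 − 1/2) × 3² / 8 = 0.5 × 9 / 8 = 0.5625 dB.
Output = -23 − 0.5625 = -23.5625 dBFS.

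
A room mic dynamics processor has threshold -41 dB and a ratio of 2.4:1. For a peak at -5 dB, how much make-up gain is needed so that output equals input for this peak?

The peak compresses to -41 + 36/2.4 = -26 dB.
To reach -5 dB requires -5 − (-26) = 21 dB of make-up.

21 dB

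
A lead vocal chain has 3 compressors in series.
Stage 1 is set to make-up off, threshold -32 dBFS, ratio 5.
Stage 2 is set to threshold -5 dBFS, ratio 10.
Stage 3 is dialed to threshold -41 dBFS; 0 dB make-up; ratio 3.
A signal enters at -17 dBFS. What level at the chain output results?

-37 dBFS

Stage 1: 15 dB above -32 dBFS, reduced 5:1 to 3 dB above → -29 dBFS.
Stage 2: -29 dBFS ≤ -5 dBFS, so stage 2 doesn't engage; output -29 dBFS.
Stage 3: overshoot 12 dB → 12/3 = 4 dB → -37 dBFS.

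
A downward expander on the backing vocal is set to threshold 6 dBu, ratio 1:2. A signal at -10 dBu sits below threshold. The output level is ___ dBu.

Below threshold, a 1:2 expander applies gain = (2−1)×(T − x) of attenuation.
(2−1) × 16 = 16 dB, so output = -10 − 16 = -26 dBu.

-26 dBu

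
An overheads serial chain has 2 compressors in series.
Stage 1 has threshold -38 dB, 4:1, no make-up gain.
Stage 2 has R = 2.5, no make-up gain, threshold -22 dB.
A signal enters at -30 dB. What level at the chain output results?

-36 dB

Stage 1: overshoot 8 dB → 8/4 = 2 dB → -36 dB.
Stage 2: -36 dB ≤ -22 dB, so stage 2 doesn't engage; output -36 dB.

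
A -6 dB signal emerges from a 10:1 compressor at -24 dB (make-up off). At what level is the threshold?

-26 dB

Let T be the threshold. Output overshoot = (input overshoot)/R, so -24 − T = (-6 − T)/10.
10·(-24 − T) = -6 − T → 9·T = -240 − (-6) = -234.
T = -234/9 = -26 dB.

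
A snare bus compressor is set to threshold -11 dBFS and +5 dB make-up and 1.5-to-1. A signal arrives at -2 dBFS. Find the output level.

0 dBFS

The input is 9 dB above the -11 dBFS threshold.
The 9 dB excess becomes 6 dB after 1.5:1 reduction.
That puts the output at -5 dBFS; make-up adds 5 dB, giving 0 dBFS.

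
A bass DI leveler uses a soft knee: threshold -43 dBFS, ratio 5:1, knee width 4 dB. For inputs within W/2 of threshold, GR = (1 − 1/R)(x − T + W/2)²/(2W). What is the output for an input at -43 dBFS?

-43.4 dBFS

x − T + W/2 = -43 − (-43) + 2 = 2.
GR = (1 − 1/5) × 2² / 8 = 0.8 × 4 / 8 = 0.4 dB.
Output = -43 − 0.4 = -43.4 dBFS.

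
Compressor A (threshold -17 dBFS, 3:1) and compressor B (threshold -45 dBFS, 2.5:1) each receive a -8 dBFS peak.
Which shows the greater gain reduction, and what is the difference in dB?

B, by 16.2 dB

A: GR = 9 − 9/3 = 6 dB.
B: GR = 37 − 37/2.5 = 22.2 dB.
B reduces 16.2 dB more.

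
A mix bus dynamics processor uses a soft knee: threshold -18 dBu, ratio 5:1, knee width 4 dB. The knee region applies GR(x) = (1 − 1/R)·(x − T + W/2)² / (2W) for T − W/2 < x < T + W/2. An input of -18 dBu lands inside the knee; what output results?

-18.4 dBu

x − T + W/2 = -18 − (-18) + 2 = 2.
GR = (1 − 1/5) × 2² / 8 = 0.8 × 4 / 8 = 0.4 dB.
Output = -18 − 0.4 = -18.4 dBu.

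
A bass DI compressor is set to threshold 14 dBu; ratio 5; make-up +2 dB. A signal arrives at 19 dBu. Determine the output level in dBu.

17 dBu

19 dBu sits 5 dB over threshold.
At 5:1 the overshoot is divided by 5, leaving 1 dB above threshold.
So the level is 14 + 1 = 15 dBu; make-up adds 2 dB, giving 17 dBu.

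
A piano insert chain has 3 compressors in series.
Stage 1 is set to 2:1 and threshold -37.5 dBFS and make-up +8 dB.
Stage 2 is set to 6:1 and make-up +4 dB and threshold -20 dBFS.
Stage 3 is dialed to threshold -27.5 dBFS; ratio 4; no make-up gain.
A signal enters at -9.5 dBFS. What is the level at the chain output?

-24.4375 dBFS

Stage 1: 28 dB above -37.5 dBFS, reduced 2:1 to 14 dB above → -23.5 dBFS; +8 dB make-up → -15.5 dBFS.
Stage 2: overshoot 4.5 dB → 4.5/6 = 0.75 dB → -19.25 dBFS; +4 dB make-up → -15.25 dBFS.
Stage 3: overshoot 12.25 dB → 12.25/4 = 3.0625 dB → -24.4375 dBFS.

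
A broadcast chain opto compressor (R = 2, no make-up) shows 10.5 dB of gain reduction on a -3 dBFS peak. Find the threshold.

-24 dBFS

Let T be the threshold. Output overshoot = (input overshoot)/R, so -13.5 − T = (-3 − T)/2.
2·(-13.5 − T) = -3 − T → 1·T = -27 − (-3) = -24.
T = -24/1 = -24 dBFS.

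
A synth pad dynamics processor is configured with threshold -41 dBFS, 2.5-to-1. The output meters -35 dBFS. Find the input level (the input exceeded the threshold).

The compressed level sits -35 − (-41) = 6 dB over threshold.
Undo the ratio: input overshoot = 6 × 2.5 = 15 dB, giving input = -26 dBFS.

-26 dBFS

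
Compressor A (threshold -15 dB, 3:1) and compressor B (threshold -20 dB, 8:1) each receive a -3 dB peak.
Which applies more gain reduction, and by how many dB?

B, by 6.875 dB

A: GR = 12 − 12/3 = 8 dB.
B: GR = 17 − 17/8 = 14.875 dB.
B reduces 6.875 dB more.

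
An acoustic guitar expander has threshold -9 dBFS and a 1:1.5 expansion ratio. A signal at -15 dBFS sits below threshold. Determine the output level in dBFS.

Undershoot = (-9) − (-15) = 6 dB.
At 1:1.5, that expands to 9 dB under threshold.
Output = -9 − 9 = -18 dBFS.

-18 dBFS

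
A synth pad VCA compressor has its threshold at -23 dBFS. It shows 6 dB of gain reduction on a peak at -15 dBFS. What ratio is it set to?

Input overshoot = -15 − (-23) = 8 dB.
Output overshoot = 8 − 6 = 2 dB.
Ratio = input overshoot / output overshoot = 8 / 2 = 4.

4:1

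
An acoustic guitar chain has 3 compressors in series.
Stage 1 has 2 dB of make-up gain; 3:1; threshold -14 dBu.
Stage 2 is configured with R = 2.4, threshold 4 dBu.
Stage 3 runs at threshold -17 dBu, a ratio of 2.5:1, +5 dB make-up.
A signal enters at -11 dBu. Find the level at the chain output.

Stage 1: 3 dB above -14 dBu, reduced 3:1 to 1 dB above → -13 dBu; +2 dB make-up → -11 dBu.
Stage 2: -11 dBu ≤ 4 dBu, so stage 2 doesn't engage; output -11 dBu.
Stage 3: 6 dB above -17 dBu, reduced 2.5:1 to 2.4 dB above → -14.6 dBu; +5 dB make-up → -9.6 dBu.

-9.6 dBu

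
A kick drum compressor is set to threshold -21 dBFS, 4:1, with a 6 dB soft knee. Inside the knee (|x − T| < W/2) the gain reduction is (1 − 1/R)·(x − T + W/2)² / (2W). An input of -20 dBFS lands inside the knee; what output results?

-21 dBFS

x − T + W/2 = -20 − (-21) + 3 = 4.
GR = (1 − 1/4) × 4² / 12 = 0.75 × 16 / 12 = 1 dB.
Output = -20 − 1 = -21 dBFS.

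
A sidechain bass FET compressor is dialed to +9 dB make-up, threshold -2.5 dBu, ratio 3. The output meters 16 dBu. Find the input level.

26 dBu

Stripping the +9 dB make-up gives 7 dBu at the gain stage.
That's 9.5 dB above the -2.5 dBu threshold.
Before 3:1 compression the overshoot was 9.5 × 3 = 28.5 dB, so input = -2.5 + 28.5 = 26 dBu.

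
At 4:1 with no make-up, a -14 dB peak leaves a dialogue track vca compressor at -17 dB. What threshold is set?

-18 dB

Gain reduction = -14 − (-17) = 3 dB; output overshoot = GR / (R − 1) = 3 / 3 = 1 dB.
Threshold = output − output overshoot = -17 − 1 = -18 dB.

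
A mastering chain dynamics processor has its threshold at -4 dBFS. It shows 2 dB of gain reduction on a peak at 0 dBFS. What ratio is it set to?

2:1

Input overshoot = 0 − (-4) = 4 dB.
Output overshoot = 4 − 2 = 2 dB.
Ratio = input overshoot / output overshoot = 4 / 2 = 2.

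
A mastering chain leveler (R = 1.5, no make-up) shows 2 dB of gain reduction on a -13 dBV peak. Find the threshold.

Input is 6 dB above T (since output overshoot × R = input overshoot: (-15 − T)·1.5 = -13 − T gives T = -19 dBV).
Check: -19 + (-13 − (-19))/1.5 = -19 + 4 = -15 dBV. ✓

-19 dBV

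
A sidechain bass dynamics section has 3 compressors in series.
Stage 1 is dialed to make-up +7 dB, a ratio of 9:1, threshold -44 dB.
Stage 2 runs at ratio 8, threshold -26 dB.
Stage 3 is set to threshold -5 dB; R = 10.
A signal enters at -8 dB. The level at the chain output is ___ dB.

Stage 1: -8 dB is 36 dB over -44 dB; at 9:1 that becomes 4 dB over, giving -40 dB; +7 dB make-up → -33 dB.
Stage 2: -33 dB is at or below the -26 dB threshold — no compression; output -33 dB.
Stage 3: -33 dB is at or below the -5 dB threshold — no compression; output -33 dB.

-33 dB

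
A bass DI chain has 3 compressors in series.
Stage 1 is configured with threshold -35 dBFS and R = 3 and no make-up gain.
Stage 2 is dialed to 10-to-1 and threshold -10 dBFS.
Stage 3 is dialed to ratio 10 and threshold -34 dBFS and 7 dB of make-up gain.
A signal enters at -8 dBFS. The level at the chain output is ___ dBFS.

Stage 1: -8 dBFS is 27 dB over -35 dBFS; at 3:1 that becomes 9 dB over, giving -26 dBFS.
Stage 2: -26 dBFS is at or below the -10 dBFS threshold — no compression; output -26 dBFS.
Stage 3: overshoot 8 dB → 8/10 = 0.8 dB → -33.2 dBFS; +7 dB make-up → -26.2 dBFS.

-26.2 dBFS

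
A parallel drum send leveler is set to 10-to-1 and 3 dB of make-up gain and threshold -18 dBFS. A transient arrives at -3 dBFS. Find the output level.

-13.5 dBFS

Overshoot: -3 − (-18) = 15 dB.
The 15 dB excess becomes 1.5 dB after 10:1 reduction.
Output = -18 + 1.5 = -16.5 dBFS; make-up adds 3 dB, giving -13.5 dBFS.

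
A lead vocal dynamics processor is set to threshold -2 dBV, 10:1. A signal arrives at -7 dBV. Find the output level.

-7 dBV is 5 dB below the -2 dBV threshold, so no gain reduction is applied.
Output = input = -7 dBV.

-7 dBV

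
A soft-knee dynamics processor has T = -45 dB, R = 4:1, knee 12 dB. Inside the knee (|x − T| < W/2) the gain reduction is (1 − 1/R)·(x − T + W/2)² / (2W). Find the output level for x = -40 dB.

-43.78125 dB

x − T + W/2 = -40 − (-45) + 6 = 11.
GR = (1 − 1/4) × 11² / 24 = 0.75 × 121 / 24 = 3.78125 dB.
Output = -40 − 3.78125 = -43.78125 dB.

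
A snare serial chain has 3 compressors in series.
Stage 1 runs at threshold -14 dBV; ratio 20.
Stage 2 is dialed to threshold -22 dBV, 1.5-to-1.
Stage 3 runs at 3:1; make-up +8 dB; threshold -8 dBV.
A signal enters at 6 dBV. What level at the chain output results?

Stage 1: 6 dBV is 20 dB over -14 dBV; at 20:1 that becomes 1 dB over, giving -13 dBV.
Stage 2: 9 dB above -22 dBV, reduced 1.5:1 to 6 dB above → -16 dBV.
Stage 3: below threshold (-16 ≤ -8); passes unchanged; make-up brings it to -8 dBV.

-8 dBV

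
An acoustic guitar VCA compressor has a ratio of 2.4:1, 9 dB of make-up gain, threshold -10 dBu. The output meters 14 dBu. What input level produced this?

26 dBu

Stripping the +9 dB make-up gives 5 dBu at the gain stage.
The compressed level sits 5 − (-10) = 15 dB over threshold.
Before 2.4:1 compression the overshoot was 15 × 2.4 = 36 dB, so input = -10 + 36 = 26 dBu.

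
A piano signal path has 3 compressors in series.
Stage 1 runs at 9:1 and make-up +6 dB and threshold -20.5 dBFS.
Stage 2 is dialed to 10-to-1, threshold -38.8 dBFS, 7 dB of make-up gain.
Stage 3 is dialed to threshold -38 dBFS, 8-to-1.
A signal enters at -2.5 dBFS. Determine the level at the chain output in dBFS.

-36.89625 dBFS

Stage 1: overshoot 18 dB → 18/9 = 2 dB → -18.5 dBFS; +6 dB make-up → -12.5 dBFS.
Stage 2: overshoot 26.3 dB → 26.3/10 = 2.63 dB → -36.17 dBFS; +7 dB make-up → -29.17 dBFS.
Stage 3: 8.83 dB above -38 dBFS, reduced 8:1 to 1.10375 dB above → -36.89625 dBFS.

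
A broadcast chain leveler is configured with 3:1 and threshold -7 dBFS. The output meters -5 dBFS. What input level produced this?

-1 dBFS

The compressed level sits -5 − (-7) = 2 dB over threshold.
Undo the ratio: input overshoot = 2 × 3 = 6 dB, giving input = -1 dBFS.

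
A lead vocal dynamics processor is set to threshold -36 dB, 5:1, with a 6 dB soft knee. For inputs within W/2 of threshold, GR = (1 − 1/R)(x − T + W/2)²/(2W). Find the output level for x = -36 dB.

-36.6 dB

x − T + W/2 = -36 − (-36) + 3 = 3.
GR = (1 − 1/5) × 3² / 12 = 0.8 × 9 / 12 = 0.6 dB.
Output = -36 − 0.6 = -36.6 dB.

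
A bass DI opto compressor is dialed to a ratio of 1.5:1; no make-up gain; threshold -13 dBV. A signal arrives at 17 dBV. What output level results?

7 dBV

17 dBV sits 30 dB over threshold.
At 1.5:1 the overshoot is divided by 1.5, leaving 20 dB above threshold.
So the level is -13 + 20 = 7 dBV.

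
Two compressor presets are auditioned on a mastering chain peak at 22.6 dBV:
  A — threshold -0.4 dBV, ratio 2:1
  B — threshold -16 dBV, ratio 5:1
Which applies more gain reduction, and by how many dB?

A: GR = 23 − 23/2 = 11.5 dB.
B: GR = 38.6 − 38.6/5 = 30.88 dB.
B applies 19.38 dB more gain reduction.

B, by 19.38 dB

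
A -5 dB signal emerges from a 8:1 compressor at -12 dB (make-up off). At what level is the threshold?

Gain reduction = -5 − (-12) = 7 dB; output overshoot = GR / (R − 1) = 7 / 7 = 1 dB.
Threshold = output − output overshoot = -12 − 1 = -13 dB.

-13 dB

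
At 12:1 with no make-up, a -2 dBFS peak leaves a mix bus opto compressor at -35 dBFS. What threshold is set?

Let T be the threshold. Output overshoot = (input overshoot)/R, so -35 − T = (-2 − T)/12.
12·(-35 − T) = -2 − T → 11·T = -420 − (-2) = -418.
T = -418/11 = -38 dBFS.

-38 dBFS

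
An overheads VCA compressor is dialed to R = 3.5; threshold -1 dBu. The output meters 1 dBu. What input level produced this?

6 dBu

That's 2 dB above the -1 dBu threshold.
Input overshoot = R × output overshoot = 7 dB → input = -1 + 7 = 6 dBu.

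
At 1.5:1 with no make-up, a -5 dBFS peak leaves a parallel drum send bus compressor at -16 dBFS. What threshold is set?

Input is 33 dB above T (since output overshoot × R = input overshoot: (-16 − T)·1.5 = -5 − T gives T = -38 dBFS).
Check: -38 + (-5 − (-38))/1.5 = -38 + 22 = -16 dBFS. ✓

-38 dBFS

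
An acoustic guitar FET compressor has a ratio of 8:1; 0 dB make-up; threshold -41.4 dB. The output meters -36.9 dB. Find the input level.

-5.4 dB

That's 4.5 dB above the -41.4 dB threshold.
Undo the ratio: input overshoot = 4.5 × 8 = 36 dB, giving input = -5.4 dB.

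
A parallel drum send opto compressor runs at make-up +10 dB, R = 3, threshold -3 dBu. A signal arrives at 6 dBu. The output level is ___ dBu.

The input is 9 dB above the -3 dBu threshold.
At 3:1 the overshoot is divided by 3, leaving 3 dB above threshold.
So the level is -3 + 3 = 0 dBu; make-up adds 10 dB, giving 10 dBu.

10 dBu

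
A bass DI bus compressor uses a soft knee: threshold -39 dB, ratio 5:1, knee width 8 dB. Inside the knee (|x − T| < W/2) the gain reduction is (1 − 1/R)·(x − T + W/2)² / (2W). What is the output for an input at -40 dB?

-40.45 dB

x − T + W/2 = -40 − (-39) + 4 = 3.
GR = (1 − 1/5) × 3² / 16 = 0.8 × 9 / 16 = 0.45 dB.
Output = -40 − 0.45 = -40.45 dB.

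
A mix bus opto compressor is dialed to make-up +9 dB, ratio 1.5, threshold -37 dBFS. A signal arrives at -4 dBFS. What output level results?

-6 dBFS

The input is 33 dB above the -37 dBFS threshold.
1.5:1 compression reduces that to 33/1.5 = 22 dB over.
So the level is -37 + 22 = -15 dBFS; make-up adds 9 dB, giving -6 dBFS.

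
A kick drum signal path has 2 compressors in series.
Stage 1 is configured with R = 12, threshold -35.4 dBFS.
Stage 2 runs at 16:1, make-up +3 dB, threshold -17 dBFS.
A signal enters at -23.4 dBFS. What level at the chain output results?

-31.4 dBFS

Stage 1: 12 dB above -35.4 dBFS, reduced 12:1 to 1 dB above → -34.4 dBFS.
Stage 2: -34.4 dBFS is at or below the -17 dBFS threshold — no compression; make-up brings it to -31.4 dBFS.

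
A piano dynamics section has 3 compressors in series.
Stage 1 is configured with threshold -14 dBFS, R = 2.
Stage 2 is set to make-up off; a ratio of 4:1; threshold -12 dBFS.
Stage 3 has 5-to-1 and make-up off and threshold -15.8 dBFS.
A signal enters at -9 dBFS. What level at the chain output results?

-15.015 dBFS

Stage 1: 5 dB above -14 dBFS, reduced 2:1 to 2.5 dB above → -11.5 dBFS.
Stage 2: 0.5 dB above -12 dBFS, reduced 4:1 to 0.125 dB above → -11.875 dBFS.
Stage 3: 3.925 dB above -15.8 dBFS, reduced 5:1 to 0.785 dB above → -15.015 dBFS.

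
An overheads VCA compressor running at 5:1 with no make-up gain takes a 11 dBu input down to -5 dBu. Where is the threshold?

-9 dBu

Input is 20 dB above T (since output overshoot × R = input overshoot: (-5 − T)·5 = 11 − T gives T = -9 dBu).
Check: -9 + (11 − (-9))/5 = -9 + 4 = -5 dBu. ✓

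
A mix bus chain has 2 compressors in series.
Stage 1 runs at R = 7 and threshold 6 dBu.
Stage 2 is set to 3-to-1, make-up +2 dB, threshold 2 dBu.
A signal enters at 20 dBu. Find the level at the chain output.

Stage 1: 20 dBu is 14 dB over 6 dBu; at 7:1 that becomes 2 dB over, giving 8 dBu.
Stage 2: 8 dBu is 6 dB over 2 dBu; at 3:1 that becomes 2 dB over, giving 4 dBu; +2 dB make-up → 6 dBu.

6 dBu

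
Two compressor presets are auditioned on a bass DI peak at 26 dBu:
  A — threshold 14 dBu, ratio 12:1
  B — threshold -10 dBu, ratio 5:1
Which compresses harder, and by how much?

B, by 17.8 dB

A: GR = 12 − 12/12 = 11 dB.
B: GR = 36 − 36/5 = 28.8 dB.
B reduces 17.8 dB more.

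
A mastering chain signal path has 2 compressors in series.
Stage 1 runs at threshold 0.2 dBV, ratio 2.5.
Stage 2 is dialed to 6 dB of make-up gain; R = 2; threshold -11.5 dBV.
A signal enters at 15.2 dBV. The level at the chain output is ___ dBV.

Stage 1: 15 dB above 0.2 dBV, reduced 2.5:1 to 6 dB above → 6.2 dBV.
Stage 2: 6.2 dBV is 17.7 dB over -11.5 dBV; at 2:1 that becomes 8.85 dB over, giving -2.65 dBV; +6 dB make-up → 3.35 dBV.

3.35 dBV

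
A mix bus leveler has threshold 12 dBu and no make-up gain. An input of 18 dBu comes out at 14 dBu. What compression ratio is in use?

Input overshoot = 18 − 12 = 6 dB; output overshoot = 14 − 12 = 2 dB.
Ratio = 6 / 2 = 3.

3:1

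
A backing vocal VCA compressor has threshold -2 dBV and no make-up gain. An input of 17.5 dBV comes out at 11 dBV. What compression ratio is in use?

Input overshoot = 17.5 − (-2) = 19.5 dB; output overshoot = 11 − (-2) = 13 dB.
Ratio = 19.5 / 13 = 1.5.

1.5:1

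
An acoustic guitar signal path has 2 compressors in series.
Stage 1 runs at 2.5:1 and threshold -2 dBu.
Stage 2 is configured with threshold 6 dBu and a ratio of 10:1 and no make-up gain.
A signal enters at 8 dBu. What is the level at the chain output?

Stage 1: overshoot 10 dB → 10/2.5 = 4 dB → 2 dBu.
Stage 2: 2 dBu is at or below the 6 dBu threshold — no compression; output 2 dBu.

2 dBu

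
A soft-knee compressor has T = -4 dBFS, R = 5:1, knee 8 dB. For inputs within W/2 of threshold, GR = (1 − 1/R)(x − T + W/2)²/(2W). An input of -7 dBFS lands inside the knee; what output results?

-7.05 dBFS

x − T + W/2 = -7 − (-4) + 4 = 1.
GR = (1 − 1/5) × 1² / 16 = 0.8 × 1 / 16 = 0.05 dB.
Output = -7 − 0.05 = -7.05 dBFS.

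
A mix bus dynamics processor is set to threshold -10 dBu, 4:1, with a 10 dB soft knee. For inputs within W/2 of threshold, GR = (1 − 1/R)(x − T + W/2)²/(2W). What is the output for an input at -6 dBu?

-9.0375 dBu

x − T + W/2 = -6 − (-10) + 5 = 9.
GR = (1 − 1/4) × 9² / 20 = 0.75 × 81 / 20 = 3.0375 dB.
Output = -6 − 3.0375 = -9.0375 dBu.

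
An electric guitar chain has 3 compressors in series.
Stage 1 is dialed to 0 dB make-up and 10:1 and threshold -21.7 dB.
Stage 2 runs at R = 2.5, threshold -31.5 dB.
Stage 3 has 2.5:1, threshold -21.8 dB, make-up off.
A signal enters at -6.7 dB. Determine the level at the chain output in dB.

Stage 1: -6.7 dB is 15 dB over -21.7 dB; at 10:1 that becomes 1.5 dB over, giving -20.2 dB.
Stage 2: -20.2 dB is 11.3 dB over -31.5 dB; at 2.5:1 that becomes 4.52 dB over, giving -26.98 dB.
Stage 3: below threshold (-26.98 ≤ -21.8); passes unchanged; output -26.98 dB.

-26.98 dB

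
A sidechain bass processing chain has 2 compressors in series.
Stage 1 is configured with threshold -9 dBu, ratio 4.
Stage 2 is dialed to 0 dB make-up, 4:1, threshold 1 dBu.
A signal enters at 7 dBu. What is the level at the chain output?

-5 dBu

Stage 1: 16 dB above -9 dBu, reduced 4:1 to 4 dB above → -5 dBu.
Stage 2: below threshold (-5 ≤ 1); passes unchanged; output -5 dBu.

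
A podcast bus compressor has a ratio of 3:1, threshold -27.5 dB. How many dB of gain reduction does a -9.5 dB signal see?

12 dB

-9.5 dB exceeds the threshold by 18 dB.
A 3:1 ratio leaves 6 dB of that excess.
So the signal is attenuated by 18 − 6 = 12 dB.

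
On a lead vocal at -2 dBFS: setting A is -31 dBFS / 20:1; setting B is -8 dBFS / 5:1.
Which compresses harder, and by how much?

A, by 22.75 dB

A: overshoot 29 dB → output overshoot 1.45 dB → GR 27.55 dB.
B: overshoot 6 dB → output overshoot 1.2 dB → GR 4.8 dB.
A applies 22.75 dB more gain reduction.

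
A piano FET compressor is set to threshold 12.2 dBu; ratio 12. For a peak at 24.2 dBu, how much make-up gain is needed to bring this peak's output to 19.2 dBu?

6 dB

The peak compresses to 12.2 + 12/12 = 13.2 dBu.
To reach 19.2 dBu requires 19.2 − 13.2 = 6 dB of make-up.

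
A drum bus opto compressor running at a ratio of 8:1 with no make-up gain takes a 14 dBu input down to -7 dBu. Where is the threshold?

-10 dBu

Gain reduction = 14 − (-7) = 21 dB; output overshoot = GR / (R − 1) = 21 / 7 = 3 dB.
Threshold = output − output overshoot = -7 − 3 = -10 dBu.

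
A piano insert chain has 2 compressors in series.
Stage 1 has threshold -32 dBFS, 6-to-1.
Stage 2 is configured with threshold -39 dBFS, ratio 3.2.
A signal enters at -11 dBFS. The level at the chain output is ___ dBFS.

Stage 1: 21 dB above -32 dBFS, reduced 6:1 to 3.5 dB above → -28.5 dBFS.
Stage 2: overshoot 10.5 dB → 10.5/3.2 = 3.28125 dB → -35.71875 dBFS.

-35.71875 dBFS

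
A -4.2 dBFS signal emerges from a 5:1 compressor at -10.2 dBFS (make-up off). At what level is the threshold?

-11.7 dBFS

Let T be the threshold. Output overshoot = (input overshoot)/R, so -10.2 − T = (-4.2 − T)/5.
5·(-10.2 − T) = -4.2 − T → 4·T = -51 − (-4.2) = -46.8.
T = -46.8/4 = -11.7 dBFS.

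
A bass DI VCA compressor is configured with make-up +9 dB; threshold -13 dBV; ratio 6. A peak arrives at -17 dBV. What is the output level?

-17 dBV is 4 dB below the -13 dBV threshold, so no gain reduction is applied.
Make-up gain adds 9 dB: -17 + 9 = -8 dBV.

-8 dBV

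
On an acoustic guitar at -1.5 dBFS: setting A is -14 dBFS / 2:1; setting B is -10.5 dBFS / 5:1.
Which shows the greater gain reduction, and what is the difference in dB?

A: 12.5 dB over, compressed to 6.25 dB over, so 6.25 dB of GR.
B: 9 dB over, compressed to 1.8 dB over, so 7.2 dB of GR.
B applies 0.95 dB more gain reduction.

B, by 0.95 dB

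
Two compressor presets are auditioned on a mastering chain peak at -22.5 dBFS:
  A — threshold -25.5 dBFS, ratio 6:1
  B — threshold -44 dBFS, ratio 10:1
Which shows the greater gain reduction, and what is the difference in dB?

A: GR = 3 − 3/6 = 2.5 dB.
B: GR = 21.5 − 21.5/10 = 19.35 dB.
B reduces 16.85 dB more.

B, by 16.85 dB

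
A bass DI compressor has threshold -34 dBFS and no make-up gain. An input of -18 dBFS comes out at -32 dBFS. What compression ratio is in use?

Input overshoot = -18 − (-34) = 16 dB; output overshoot = -32 − (-34) = 2 dB.
Ratio = 16 / 2 = 8.

8:1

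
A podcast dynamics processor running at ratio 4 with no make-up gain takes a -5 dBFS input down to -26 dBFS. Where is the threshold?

Gain reduction = -5 − (-26) = 21 dB; output overshoot = GR / (R − 1) = 21 / 3 = 7 dB.
Threshold = output − output overshoot = -26 − 7 = -33 dBFS.

-33 dBFS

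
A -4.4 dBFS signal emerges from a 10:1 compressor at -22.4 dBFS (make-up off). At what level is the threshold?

-24.4 dBFS

Gain reduction = -4.4 − (-22.4) = 18 dB; output overshoot = GR / (R − 1) = 18 / 9 = 2 dB.
Threshold = output − output overshoot = -22.4 − 2 = -24.4 dBFS.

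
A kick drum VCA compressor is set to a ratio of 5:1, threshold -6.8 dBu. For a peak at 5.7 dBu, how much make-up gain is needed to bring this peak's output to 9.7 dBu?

14 dB

Overshoot 12.5 dB → 12.5/5 = 2.5 dB after compression, so the compressed level is -6.8 + 2.5 = -4.3 dBu.
Make-up = target − compressed = 9.7 − (-4.3) = 14 dB.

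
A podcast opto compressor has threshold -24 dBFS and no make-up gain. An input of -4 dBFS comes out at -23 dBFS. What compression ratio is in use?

20:1

Input overshoot = -4 − (-24) = 20 dB; output overshoot = -23 − (-24) = 1 dB.
Ratio = 20 / 1 = 20.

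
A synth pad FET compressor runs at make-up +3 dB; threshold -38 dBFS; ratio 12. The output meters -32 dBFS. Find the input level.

Stripping the +3 dB make-up gives -35 dBFS at the gain stage.
The compressed level sits -35 − (-38) = 3 dB over threshold.
Before 12:1 compression the overshoot was 3 × 12 = 36 dB, so input = -38 + 36 = -2 dBFS.

-2 dBFS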